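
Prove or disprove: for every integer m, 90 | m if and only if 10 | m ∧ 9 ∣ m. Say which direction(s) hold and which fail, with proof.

(→) If 90 ∣ m, write m = 90q. Since 90 = 9·10, m = 10·(9q), so 10 ∣ m; and since 90 = 10·9, m = 9·(10q), so 9 ∣ m.

(←) Suppose 10 ∣ m and 9 ∣ m. Any common multiple of 10 and 9 is a multiple of their lcm; here gcd(10, 9) = 1, so lcm(10, 9) = 10·9 = 90, so 90 ∣ m.

The biconditional holds.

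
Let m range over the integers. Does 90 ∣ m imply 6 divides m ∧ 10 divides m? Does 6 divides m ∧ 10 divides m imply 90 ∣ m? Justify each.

[⇐] This fails: take m = 30. Both 6 ∣ 30 and 10 ∣ 30, yet 30 is not a multiple of 90 (since 30 = 0·90 + 30), so 90 ∤ 30.

[⇒] If 90 ∣ m, write m = 90q. Since 90 = 15·6, m = 6·(15q), so 6 ∣ m; and since 90 = 9·10, m = 10·(9q), so 10 ∣ m.

Not equivalent: only (⇒) holds.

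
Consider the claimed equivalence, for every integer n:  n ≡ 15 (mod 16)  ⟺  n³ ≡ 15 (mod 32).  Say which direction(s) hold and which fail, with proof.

[⇒] This fails: take n = 31. Then 31 ≡ 15 (mod 16), but 31³ = 29791 ≡ 31 (mod 32), not 15.

[⇐] Conversely, the residues r modulo 32 with r³ ≡ 15 (mod 32) are exactly {15}, and each is ≡ 15 (mod 16).

The forward direction fails; the converse holds.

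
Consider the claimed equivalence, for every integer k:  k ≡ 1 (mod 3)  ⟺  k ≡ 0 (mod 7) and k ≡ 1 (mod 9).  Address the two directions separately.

(⇒) This fails: k = 1 gives 1 ≡ 1 (mod 3) but 1 ≡ 1 (mod 7), so the conjunction on the right does not hold.

(⇐) Conversely, if k ≡ 0 (mod 7) and k ≡ 1 (mod 9), then by the Chinese remainder theorem k ≡ 28 (mod 63). Since 28 ≡ 1 (mod 3) and 3 ∣ 63, we get k ≡ 1 (mod 3).

Only the reverse direction holds.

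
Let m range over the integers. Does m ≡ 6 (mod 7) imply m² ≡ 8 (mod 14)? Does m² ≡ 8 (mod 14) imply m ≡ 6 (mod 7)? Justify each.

Neither direction holds.

(⟹) This fails: take m = 13. Then 13 ≡ 6 (mod 7), but 13² = 169 ≡ 1 (mod 14), not 8.

(⟸) This fails: take m = 8. Then 8² = 64 ≡ 8 (mod 14), yet 8 ≡ 1 (mod 7), not 6.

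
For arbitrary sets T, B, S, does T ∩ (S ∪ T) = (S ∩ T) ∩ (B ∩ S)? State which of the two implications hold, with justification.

(⊆) This inclusion fails. Take T = {1}, B = ∅, S = ∅; then 1 ∈ T ∩ (S ∪ T) but 1 ∉ (S ∩ T) ∩ (B ∩ S).

(⊇) Let x ∈ (S ∩ T) ∩ (B ∩ S). Then x ∈ T ∩ B ∩ S, from which x ∈ T ∩ (S ∪ T).

The sets are not equal: only the reverse inclusion holds.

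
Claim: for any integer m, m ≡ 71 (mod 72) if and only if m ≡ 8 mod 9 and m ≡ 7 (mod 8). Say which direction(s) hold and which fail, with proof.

(⇒) Suppose m ≡ 71 (mod 72); write m = 72j + 71. Since 9 ∣ 72, reducing mod 9 gives m ≡ 71 ≡ 8 (mod 9); since 8 ∣ 72, reducing mod 8 gives m ≡ 71 ≡ 7 (mod 8).

(⇐) Conversely, if m ≡ 8 (mod 9) and m ≡ 7 (mod 8), then by the Chinese remainder theorem m ≡ 71 (mod 72). This is exactly m ≡ 71 (mod 72).

The biconditional holds.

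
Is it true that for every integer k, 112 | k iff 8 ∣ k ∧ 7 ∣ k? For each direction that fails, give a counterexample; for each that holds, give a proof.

(⟹) If 112 ∣ k, write k = 112q. Since 112 = 14·8, k = 8·(14q), so 8 ∣ k; and since 112 = 16·7, k = 7·(16q), so 7 ∣ k.

(⟸) This fails: take k = 56. Both 8 ∣ 56 and 7 ∣ 56, yet 56 is not a multiple of 112 (since 56 = 0·112 + 56), so 112 ∤ 56.

(⇒) holds; (⇐) fails.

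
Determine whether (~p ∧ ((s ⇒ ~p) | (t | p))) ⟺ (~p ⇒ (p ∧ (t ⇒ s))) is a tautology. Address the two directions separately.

Neither implication holds.

Forward direction. This fails. Under t = F, s = F, p = F, the left side is true but the right side is false.

Converse. This fails. Under t = F, s = F, p = T, the left side is false but the right side is true.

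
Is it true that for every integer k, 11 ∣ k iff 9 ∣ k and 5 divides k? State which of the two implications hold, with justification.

(⟹) This fails: take k = 11. Certainly 11 ∣ 11, but 9 ∤ 11.

(⟸) This fails: take k = 45. Both 9 ∣ 45 and 5 ∣ 45, yet 45 is not a multiple of 11 (since 45 = 4·11 + 1), so 11 ∤ 45.

Neither implication holds.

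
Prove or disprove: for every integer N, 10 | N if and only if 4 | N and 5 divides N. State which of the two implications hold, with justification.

Only the reverse direction holds.

[⇒] This fails: take N = 10. Certainly 10 ∣ 10, but 4 ∤ 10.

[⇐] Suppose 4 ∣ N and 5 ∣ N. Any common multiple of 4 and 5 is a multiple of their lcm; here gcd(4, 5) = 1, so lcm(4, 5) = 4·5 = 20, so 20 ∣ N. Since 10 ∣ 20, it follows that 10 ∣ N.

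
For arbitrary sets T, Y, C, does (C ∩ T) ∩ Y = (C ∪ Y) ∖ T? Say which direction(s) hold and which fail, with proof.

(⊆) fails and (⊇) fails.

(⊆) This inclusion fails. Take T = {1}, Y = {1}, C = {1}; then 1 ∈ (C ∩ T) ∩ Y but 1 ∉ (C ∪ Y) ∖ T.

(⊇) This inclusion fails. Take T = ∅, Y = {1}, C = ∅; then 1 ∈ (C ∪ Y) ∖ T but 1 ∉ (C ∩ T) ∩ Y.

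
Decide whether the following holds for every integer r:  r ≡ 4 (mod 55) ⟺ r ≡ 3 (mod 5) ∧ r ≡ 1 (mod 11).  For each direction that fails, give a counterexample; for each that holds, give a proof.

(⟹) This fails: r = 4 gives 4 ≡ 4 (mod 55) but 4 ≡ 4 (mod 5), so the conjunction on the right does not hold.

(⟸) This fails: r = 23 satisfies both congruences on the right (23 ≡ 3 mod 5 and 23 ≡ 1 mod 11) yet 23 ≡ 23 (mod 55), not 4.

(⇒) fails and (⇐) fails.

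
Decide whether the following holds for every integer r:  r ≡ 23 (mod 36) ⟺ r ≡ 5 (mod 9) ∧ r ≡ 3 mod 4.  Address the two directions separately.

(→) Suppose r ≡ 23 (mod 36); write r = 36j + 23. Since 9 ∣ 36, reducing mod 9 gives r ≡ 23 ≡ 5 (mod 9); since 4 ∣ 36, reducing mod 4 gives r ≡ 23 ≡ 3 (mod 4).

(←) Conversely, if r ≡ 5 (mod 9) and r ≡ 3 (mod 4), then by the Chinese remainder theorem r ≡ 23 (mod 36). This is exactly r ≡ 23 (mod 36).

Both directions hold; the statement is true.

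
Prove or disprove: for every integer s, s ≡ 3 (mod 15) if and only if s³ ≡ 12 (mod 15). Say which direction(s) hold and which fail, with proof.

(→) Suppose s ≡ 3 (mod 15). Write s = 15j + 3. Then (15j + 3)³ = 3375j³ + 2025j² + 405j + 27 = 15(225j³ + 135j² + 27j + 1) + 12, so s³ ≡ 12 (mod 15).

(←) Conversely, suppose s³ ≡ 12 (mod 15). The only residue r in {0, …, 14} with r³ ≡ 12 (mod 15) is r = 3, so s ≡ 3 (mod 15).

Both directions hold; the statement is true.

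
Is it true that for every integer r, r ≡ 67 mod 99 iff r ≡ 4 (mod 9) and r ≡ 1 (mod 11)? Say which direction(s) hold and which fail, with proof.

[⇒] Suppose r ≡ 67 (mod 99); write r = 99j + 67. Since 9 ∣ 99, reducing mod 9 gives r ≡ 67 ≡ 4 (mod 9); since 11 ∣ 99, reducing mod 11 gives r ≡ 67 ≡ 1 (mod 11).

[⇐] Conversely, if r ≡ 4 (mod 9) and r ≡ 1 (mod 11), then by the Chinese remainder theorem r ≡ 67 (mod 99). This is exactly r ≡ 67 (mod 99).

Equivalent; both directions hold.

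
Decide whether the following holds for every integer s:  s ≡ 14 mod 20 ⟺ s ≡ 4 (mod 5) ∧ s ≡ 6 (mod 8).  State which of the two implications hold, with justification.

Only the reverse direction holds.

Forward direction. This fails: s = 34 gives 34 ≡ 14 (mod 20) but 34 ≡ 2 (mod 8), so the conjunction on the right does not hold.

Converse. If s ≡ 4 (mod 5) and s ≡ 6 (mod 8), then by the Chinese remainder theorem s ≡ 14 (mod 40). Since 14 ≡ 14 (mod 20) and 20 ∣ 40, we get s ≡ 14 (mod 20).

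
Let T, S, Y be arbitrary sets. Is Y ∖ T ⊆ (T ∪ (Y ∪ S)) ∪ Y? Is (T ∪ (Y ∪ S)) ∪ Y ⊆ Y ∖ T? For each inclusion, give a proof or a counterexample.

(⊆) holds; (⊇) fails.

(⟹) Let x ∈ Y ∖ T. Then either x ∈ Y and x ∉ T, S; or x ∈ S ∩ Y and x ∉ T. In each case x ∈ (T ∪ (Y ∪ S)) ∪ Y, so Y ∖ T ⊆ (T ∪ (Y ∪ S)) ∪ Y.

(⟸) This inclusion fails. Take T = {1}, S = ∅, Y = ∅; then 1 ∈ (T ∪ (Y ∪ S)) ∪ Y but 1 ∉ Y ∖ T.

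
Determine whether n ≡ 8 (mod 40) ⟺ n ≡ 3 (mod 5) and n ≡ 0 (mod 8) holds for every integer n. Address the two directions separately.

(⇒) Suppose n ≡ 8 (mod 40); write n = 40j + 8. Since 5 ∣ 40, reducing mod 5 gives n ≡ 8 ≡ 3 (mod 5); since 8 ∣ 40, reducing mod 8 gives n ≡ 8 ≡ 0 (mod 8).

(⇐) Conversely, if n ≡ 3 (mod 5) and n ≡ 0 (mod 8), then by the Chinese remainder theorem n ≡ 8 (mod 40). This is exactly n ≡ 8 (mod 40).

Both directions hold.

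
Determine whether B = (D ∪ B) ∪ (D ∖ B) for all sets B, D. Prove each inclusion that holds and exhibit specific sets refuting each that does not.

(⊆) holds; (⊇) fails.

(⊆) Let x ∈ B. Then either x ∈ B and x ∉ D; or x ∈ B ∩ D. In each case x ∈ (D ∪ B) ∪ (D ∖ B), so B ⊆ (D ∪ B) ∪ (D ∖ B).

(⊇) This inclusion fails. Take B = ∅, D = {1}; then 1 ∈ (D ∪ B) ∪ (D ∖ B) but 1 ∉ B.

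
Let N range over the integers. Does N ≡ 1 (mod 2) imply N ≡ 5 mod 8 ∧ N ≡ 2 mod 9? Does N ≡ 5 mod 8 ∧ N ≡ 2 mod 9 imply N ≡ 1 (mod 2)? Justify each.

The forward direction fails; the converse holds.

(⇒) This fails: N = 1 gives 1 ≡ 1 (mod 2) but 1 ≡ 1 (mod 8), so the conjunction on the right does not hold.

(⇐) Conversely, if N ≡ 5 (mod 8) and N ≡ 2 (mod 9), then by the Chinese remainder theorem N ≡ 29 (mod 72). Since 29 ≡ 1 (mod 2) and 2 ∣ 72, we get N ≡ 1 (mod 2).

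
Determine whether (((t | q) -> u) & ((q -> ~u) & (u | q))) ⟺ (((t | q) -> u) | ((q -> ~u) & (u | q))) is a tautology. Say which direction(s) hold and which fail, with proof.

(⇒) Assume the antecedent. If q is true, the antecedent cannot hold. If q is false, the antecedent forces (q = F, t = F, u = T) or (q = F, t = T, u = T), and the consequent holds there. Either way the consequent holds.

(⇐) This fails. Under q = F, t = F, u = F, the left side is false but the right side is true.

(⇒) holds; (⇐) fails.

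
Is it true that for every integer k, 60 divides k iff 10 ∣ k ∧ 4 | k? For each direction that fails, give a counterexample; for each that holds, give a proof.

(→) If 60 ∣ k, write k = 60q. Since 60 = 6·10, k = 10·(6q), so 10 ∣ k; and since 60 = 15·4, k = 4·(15q), so 4 ∣ k.

(←) This fails: take k = 20. Both 10 ∣ 20 and 4 ∣ 20, yet 20 is not a multiple of 60 (since 20 = 0·60 + 20), so 60 ∤ 20.

Only the forward direction holds.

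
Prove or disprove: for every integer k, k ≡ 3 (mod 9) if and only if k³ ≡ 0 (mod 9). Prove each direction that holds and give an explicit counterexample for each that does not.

The forward direction holds; the converse fails.

[⇐] This fails: take k = 0. Then 0³ = 0 ≡ 0 (mod 9), yet 0 ≡ 0 (mod 9), not 3.

[⇒] Suppose k ≡ 3 (mod 9). Write k = 9j + 3. Then (9j + 3)³ = 729j³ + 729j² + 243j + 27 = 9(81j³ + 81j² + 27j + 3) + 0, so k³ ≡ 0 (mod 9).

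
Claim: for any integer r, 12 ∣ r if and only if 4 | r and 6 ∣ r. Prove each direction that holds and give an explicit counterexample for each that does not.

(⟹) If 12 ∣ r, write r = 12q. Since 12 = 3·4, r = 4·(3q), so 4 ∣ r; and since 12 = 2·6, r = 6·(2q), so 6 ∣ r.

(⟸) Suppose 4 ∣ r and 6 ∣ r. Any common multiple of 4 and 6 is a multiple of their lcm; here lcm(4, 6) = 4·6/gcd(4, 6) = 24/2 = 12, so 12 ∣ r.

Equivalent; both directions hold.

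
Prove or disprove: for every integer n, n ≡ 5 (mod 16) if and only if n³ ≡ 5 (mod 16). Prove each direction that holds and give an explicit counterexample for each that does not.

(→) This fails: take n = 5. Then 5 ≡ 5 (mod 16), but 5³ = 125 ≡ 13 (mod 16), not 5.

(←) This fails: take n = 13. Then 13³ = 2197 ≡ 5 (mod 16), yet 13 ≡ 13 (mod 16), not 5.

Both directions fail.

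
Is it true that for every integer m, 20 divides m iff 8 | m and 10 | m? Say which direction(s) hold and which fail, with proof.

The forward direction fails; the converse holds.

(⇒) This fails: take m = 20. Certainly 20 ∣ 20, but 8 ∤ 20.

(⇐) Suppose 8 ∣ m and 10 ∣ m. Any common multiple of 8 and 10 is a multiple of their lcm; here lcm(8, 10) = 8·10/gcd(8, 10) = 80/2 = 40, so 40 ∣ m. Since 20 ∣ 40, it follows that 20 ∣ m.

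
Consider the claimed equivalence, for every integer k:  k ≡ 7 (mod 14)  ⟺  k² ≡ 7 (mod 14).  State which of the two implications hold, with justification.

Equivalent; both directions hold.

Forward direction. Suppose k ≡ 7 (mod 14). Write k = 14j + 7. Then (14j + 7)² = 196j² + 196j + 49 = 14(14j² + 14j + 3) + 7, so k² ≡ 7 (mod 14).

Converse. Suppose k² ≡ 7 (mod 14). The only residue r in {0, …, 13} with r² ≡ 7 (mod 14) is r = 7, so k ≡ 7 (mod 14).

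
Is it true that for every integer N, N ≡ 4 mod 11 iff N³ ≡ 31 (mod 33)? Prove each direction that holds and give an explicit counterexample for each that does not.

Only the reverse direction holds.

(→) This fails: take N = 15. Then 15 ≡ 4 (mod 11), but 15³ = 3375 ≡ 9 (mod 33), not 31.

(←) Conversely, the residues r modulo 33 with r³ ≡ 31 (mod 33) are exactly {4}, and each is ≡ 4 (mod 11).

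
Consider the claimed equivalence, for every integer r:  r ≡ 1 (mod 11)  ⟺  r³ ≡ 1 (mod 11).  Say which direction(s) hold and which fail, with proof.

The biconditional holds.

(→) Suppose r ≡ 1 (mod 11). Write r = 11j + 1. Then (11j + 1)³ = 1331j³ + 363j² + 33j + 1 = 11(121j³ + 33j² + 3j) + 1, so r³ ≡ 1 (mod 11).

(←) Conversely, suppose r³ ≡ 1 (mod 11). The only residue r in {0, …, 10} with r³ ≡ 1 (mod 11) is r = 1, so r ≡ 1 (mod 11).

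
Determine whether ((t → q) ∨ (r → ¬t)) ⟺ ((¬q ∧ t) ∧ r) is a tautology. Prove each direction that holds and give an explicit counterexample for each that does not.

(⇒) This fails. Under r = F, t = F, q = F, the left side is true but the right side is false.

(⇐) This fails. Under r = T, t = T, q = F, the left side is false but the right side is true.

Both directions fail.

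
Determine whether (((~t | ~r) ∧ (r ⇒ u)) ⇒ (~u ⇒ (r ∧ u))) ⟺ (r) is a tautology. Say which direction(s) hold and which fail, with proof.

Not equivalent: only (⇐) holds.

Forward direction. This fails. Under u = T, t = F, r = F, the left side is true but the right side is false.

Converse. Assume the antecedent. If u is true, the consequent reduces to true regardless of the other variables. If u is false, the antecedent forces (u = F, t = F, r = T) or (u = F, t = T, r = T), and the consequent holds there. Either way the consequent holds.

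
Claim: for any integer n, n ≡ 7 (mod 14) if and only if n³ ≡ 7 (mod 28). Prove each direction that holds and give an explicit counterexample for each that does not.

The forward direction fails; the converse holds.

(⟹) This fails: take n = 21. Then 21 ≡ 7 (mod 14), but 21³ = 9261 ≡ 21 (mod 28), not 7.

(⟸) Conversely, the residues r modulo 28 with r³ ≡ 7 (mod 28) are exactly {7}, and each is ≡ 7 (mod 14).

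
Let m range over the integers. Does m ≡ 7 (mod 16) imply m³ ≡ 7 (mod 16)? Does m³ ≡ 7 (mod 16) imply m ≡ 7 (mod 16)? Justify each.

(⟹) Suppose m ≡ 7 (mod 16). Write m = 16j + 7. Then (16j + 7)³ = 4096j³ + 5376j² + 2352j + 343 = 16(256j³ + 336j² + 147j + 21) + 7, so m³ ≡ 7 (mod 16).

(⟸) Conversely, suppose m³ ≡ 7 (mod 16). The only residue r in {0, …, 15} with r³ ≡ 7 (mod 16) is r = 7, so m ≡ 7 (mod 16).

Both implications hold.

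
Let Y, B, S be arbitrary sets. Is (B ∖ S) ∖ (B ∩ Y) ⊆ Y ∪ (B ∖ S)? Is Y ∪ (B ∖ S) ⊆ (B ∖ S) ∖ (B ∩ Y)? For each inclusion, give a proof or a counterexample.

Only the forward inclusion holds.

(⊆) Let x ∈ (B ∖ S) ∖ (B ∩ Y). Then x ∈ B and x ∉ Y, S, from which x ∈ Y ∪ (B ∖ S).

(⊇) This inclusion fails. Take Y = {1}, B = ∅, S = ∅; then 1 ∈ Y ∪ (B ∖ S) but 1 ∉ (B ∖ S) ∖ (B ∩ Y).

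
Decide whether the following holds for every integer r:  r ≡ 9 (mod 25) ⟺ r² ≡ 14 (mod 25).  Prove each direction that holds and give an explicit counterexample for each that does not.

(⟹) This fails: take r = 9. Then 9 ≡ 9 (mod 25), but 9² = 81 ≡ 6 (mod 25), not 14.

(⟸) This fails: take r = 8. Then 8² = 64 ≡ 14 (mod 25), yet 8 ≡ 8 (mod 25), not 9.

Both directions fail.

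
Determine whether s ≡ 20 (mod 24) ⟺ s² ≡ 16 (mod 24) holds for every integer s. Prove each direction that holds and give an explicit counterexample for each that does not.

Only the forward implication holds.

(→) Suppose s ≡ 20 (mod 24). Write s = 24j + 20. Then (24j + 20)² = 576j² + 960j + 400 = 24(24j² + 40j + 16) + 16, so s² ≡ 16 (mod 24).

(←) This fails: take s = 4. Then 4² = 16 ≡ 16 (mod 24), yet 4 ≡ 4 (mod 24), not 20.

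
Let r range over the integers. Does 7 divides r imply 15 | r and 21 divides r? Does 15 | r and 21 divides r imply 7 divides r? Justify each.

Forward direction. This fails: take r = 7. Certainly 7 ∣ 7, but 15 ∤ 7.

Converse. Suppose 15 ∣ r and 21 ∣ r. Any common multiple of 15 and 21 is a multiple of their lcm; here lcm(15, 21) = 15·21/gcd(15, 21) = 315/3 = 105, so 105 ∣ r. Since 7 ∣ 105, it follows that 7 ∣ r.

Only the reverse direction holds.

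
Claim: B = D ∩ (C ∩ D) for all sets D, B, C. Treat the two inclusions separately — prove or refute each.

(⟹) This inclusion fails. Take D = ∅, B = {1}, C = ∅; then 1 ∈ B but 1 ∉ D ∩ (C ∩ D).

(⟸) This inclusion fails. Take D = {1}, B = ∅, C = {1}; then 1 ∈ D ∩ (C ∩ D) but 1 ∉ B.

Neither inclusion holds.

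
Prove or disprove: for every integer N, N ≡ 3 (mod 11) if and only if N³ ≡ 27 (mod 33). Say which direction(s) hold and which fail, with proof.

Only the converse holds.

Forward direction. This fails: take N = 14. Then 14 ≡ 3 (mod 11), but 14³ = 2744 ≡ 5 (mod 33), not 27.

Converse. The residues r modulo 33 with r³ ≡ 27 (mod 33) are exactly {3}, and each is ≡ 3 (mod 11).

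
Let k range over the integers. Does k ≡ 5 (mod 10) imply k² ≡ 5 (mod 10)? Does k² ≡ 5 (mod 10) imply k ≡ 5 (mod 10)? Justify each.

Both directions hold.

(⇒) Suppose k ≡ 5 (mod 10). Write k = 10j + 5. Then (10j + 5)² = 100j² + 100j + 25 = 10(10j² + 10j + 2) + 5, so k² ≡ 5 (mod 10).

(⇐) Conversely, suppose k² ≡ 5 (mod 10). The only residue r in {0, …, 9} with r² ≡ 5 (mod 10) is r = 5, so k ≡ 5 (mod 10).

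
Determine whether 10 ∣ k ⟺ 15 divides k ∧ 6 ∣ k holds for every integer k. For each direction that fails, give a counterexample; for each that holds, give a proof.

Only the reverse direction holds.

[⇒] This fails: take k = 10. Certainly 10 ∣ 10, but 15 ∤ 10.

[⇐] Suppose 15 ∣ k and 6 ∣ k. Any common multiple of 15 and 6 is a multiple of their lcm; here lcm(15, 6) = 15·6/gcd(15, 6) = 90/3 = 30, so 30 ∣ k. Since 10 ∣ 30, it follows that 10 ∣ k.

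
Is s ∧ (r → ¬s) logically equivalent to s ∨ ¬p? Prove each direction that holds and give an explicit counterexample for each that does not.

Forward direction. Assume the antecedent. If s is true, s ∨ ¬p reduces to true regardless of the other variables. If s is false, the antecedent cannot hold. Either way s ∨ ¬p holds.

Converse. This fails. Under s = F, p = F, r = F, the left side is false but the right side is true.

Not equivalent: only (⇒) holds.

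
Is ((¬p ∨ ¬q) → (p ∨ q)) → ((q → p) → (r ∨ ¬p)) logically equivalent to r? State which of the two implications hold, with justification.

(⟹) This fails. Under r = F, q = F, p = F, the left side is true but the right side is false.

(⟸) Assume the antecedent. If r is true, the consequent reduces to true regardless of the other variables. If r is false, the antecedent cannot hold. Either way the consequent holds.

The forward direction fails; the converse holds.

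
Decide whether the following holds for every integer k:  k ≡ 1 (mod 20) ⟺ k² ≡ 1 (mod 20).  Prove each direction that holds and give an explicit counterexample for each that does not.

Only the forward direction holds.

(⇐) This fails: take k = 9. Then 9² = 81 ≡ 1 (mod 20), yet 9 ≡ 9 (mod 20), not 1.

(⇒) Suppose k ≡ 1 (mod 20). Write k = 20j + 1. Then (20j + 1)² = 400j² + 40j + 1 = 20(20j² + 2j) + 1, so k² ≡ 1 (mod 20).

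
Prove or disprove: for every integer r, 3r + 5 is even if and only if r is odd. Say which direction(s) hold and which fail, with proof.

(⇒) Suppose 3r + 5 is even. Since 3 is odd, 3r and r have the same parity, so 3r + 5 ≡ r + 5 (mod 2). As 5 is odd, 3r + 5 is even exactly when r is odd. Thus r is odd.

(⇐) Conversely, suppose r is odd; write r = 2j + 1. Then 3r + 5 = 3·(2j + 1) + 5 = 2·3j + 8, which is even.

Both directions hold.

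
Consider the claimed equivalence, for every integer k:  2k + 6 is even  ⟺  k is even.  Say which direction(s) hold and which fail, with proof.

(⇒) This fails: take k = 1. Then 2k + 6 = 8, which is even, yet k = 1 is odd, not even.

(⇐) Suppose k is even. Since 2 is even, 2k is even for every k, so 2k + 6 has the same parity as 6, which is even. Hence 2k + 6 is even.

Only the reverse direction holds.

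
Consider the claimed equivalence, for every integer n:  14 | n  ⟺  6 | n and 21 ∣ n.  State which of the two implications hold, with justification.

Only the converse holds.

(→) This fails: take n = 14. Certainly 14 ∣ 14, but 6 ∤ 14.

(←) Suppose 6 ∣ n and 21 ∣ n. Any common multiple of 6 and 21 is a multiple of their lcm; here lcm(6, 21) = 6·21/gcd(6, 21) = 126/3 = 42, so 42 ∣ n. Since 14 ∣ 42, it follows that 14 ∣ n.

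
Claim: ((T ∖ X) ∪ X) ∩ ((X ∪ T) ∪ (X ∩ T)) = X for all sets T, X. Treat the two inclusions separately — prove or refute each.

(⟹) This inclusion fails. Take T = {1}, X = ∅; then 1 ∈ ((T ∖ X) ∪ X) ∩ ((X ∪ T) ∪ (X ∩ T)) but 1 ∉ X.

(⟸) Let x ∈ X. Then either x ∈ X and x ∉ T; or x ∈ T ∩ X. In each case x ∈ ((T ∖ X) ∪ X) ∩ ((X ∪ T) ∪ (X ∩ T)), so X ⊆ ((T ∖ X) ∪ X) ∩ ((X ∪ T) ∪ (X ∩ T)).

Only the reverse inclusion holds.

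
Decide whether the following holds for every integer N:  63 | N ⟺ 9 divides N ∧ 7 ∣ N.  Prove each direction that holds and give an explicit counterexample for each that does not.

Both directions hold; the statement is true.

(→) If 63 ∣ N, write N = 63q. Since 63 = 7·9, N = 9·(7q), so 9 ∣ N; and since 63 = 9·7, N = 7·(9q), so 7 ∣ N.

(←) Suppose 9 ∣ N and 7 ∣ N. Any common multiple of 9 and 7 is a multiple of their lcm; here gcd(9, 7) = 1, so lcm(9, 7) = 9·7 = 63, so 63 ∣ N.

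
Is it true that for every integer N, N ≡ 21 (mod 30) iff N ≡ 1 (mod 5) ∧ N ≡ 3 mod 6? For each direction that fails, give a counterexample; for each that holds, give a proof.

(←) If N ≡ 1 (mod 5) and N ≡ 3 (mod 6), then by the Chinese remainder theorem N ≡ 21 (mod 30). This is exactly N ≡ 21 (mod 30).

(→) Suppose N ≡ 21 (mod 30); write N = 30j + 21. Since 5 ∣ 30, reducing mod 5 gives N ≡ 21 ≡ 1 (mod 5); since 6 ∣ 30, reducing mod 6 gives N ≡ 21 ≡ 3 (mod 6).

Both directions hold; the statement is true.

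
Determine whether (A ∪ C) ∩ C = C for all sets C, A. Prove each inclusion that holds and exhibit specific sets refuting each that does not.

The two sets are equal.

(⟹) Let x ∈ (A ∪ C) ∩ C. Then either x ∈ C and x ∉ A; or x ∈ C ∩ A. In each case x ∈ C, so (A ∪ C) ∩ C ⊆ C.

(⟸) Let x ∈ C. Then either x ∈ C and x ∉ A; or x ∈ C ∩ A. In each case x ∈ (A ∪ C) ∩ C, so C ⊆ (A ∪ C) ∩ C.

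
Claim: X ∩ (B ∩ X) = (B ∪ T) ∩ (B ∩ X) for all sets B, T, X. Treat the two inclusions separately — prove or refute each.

Both inclusions hold.

Forward inclusion. Let x ∈ X ∩ (B ∩ X). Then either x ∈ B ∩ X and x ∉ T; or x ∈ B ∩ T ∩ X. In each case x ∈ (B ∪ T) ∩ (B ∩ X), so X ∩ (B ∩ X) ⊆ (B ∪ T) ∩ (B ∩ X).

Reverse inclusion. Let x ∈ (B ∪ T) ∩ (B ∩ X). Then either x ∈ B ∩ X and x ∉ T; or x ∈ B ∩ T ∩ X. In each case x ∈ X ∩ (B ∩ X), so (B ∪ T) ∩ (B ∩ X) ⊆ X ∩ (B ∩ X).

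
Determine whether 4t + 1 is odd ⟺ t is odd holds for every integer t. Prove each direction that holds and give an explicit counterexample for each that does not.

(→) This fails: take t = 0. Then 4t + 1 = 1, which is odd, yet t = 0 is even, not odd.

(←) Suppose t is odd. Since 4 is even, 4t is even for every t, so 4t + 1 has the same parity as 1, which is odd. Hence 4t + 1 is odd.

Only the converse holds.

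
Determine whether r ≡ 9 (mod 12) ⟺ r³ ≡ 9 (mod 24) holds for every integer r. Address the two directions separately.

(⇒) This fails: take r = 21. Then 21 ≡ 9 (mod 12), but 21³ = 9261 ≡ 21 (mod 24), not 9.

(⇐) Conversely, the residues r modulo 24 with r³ ≡ 9 (mod 24) are exactly {9}, and each is ≡ 9 (mod 12).

Only the reverse direction holds.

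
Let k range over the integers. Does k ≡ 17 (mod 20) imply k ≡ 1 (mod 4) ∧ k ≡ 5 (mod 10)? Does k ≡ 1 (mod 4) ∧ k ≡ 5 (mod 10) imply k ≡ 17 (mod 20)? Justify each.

Neither direction holds.

(→) This fails: k = 17 gives 17 ≡ 17 (mod 20) but 17 ≡ 7 (mod 10), so the conjunction on the right does not hold.

(←) This fails: k = 5 satisfies both congruences on the right (5 ≡ 1 mod 4 and 5 ≡ 5 mod 10) yet 5 ≡ 5 (mod 20), not 17.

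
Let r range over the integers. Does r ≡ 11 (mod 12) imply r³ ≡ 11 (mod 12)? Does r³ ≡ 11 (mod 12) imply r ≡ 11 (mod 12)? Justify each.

(⇒) Suppose r ≡ 11 (mod 12). Write r = 12j + 11. Then (12j + 11)³ = 1728j³ + 4752j² + 4356j + 1331 = 12(144j³ + 396j² + 363j + 110) + 11, so r³ ≡ 11 (mod 12).

(⇐) Conversely, suppose r³ ≡ 11 (mod 12). The only residue r in {0, …, 11} with r³ ≡ 11 (mod 12) is r = 11, so r ≡ 11 (mod 12).

Both implications hold.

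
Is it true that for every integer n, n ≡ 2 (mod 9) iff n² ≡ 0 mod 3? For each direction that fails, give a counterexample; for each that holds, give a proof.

Neither direction holds.

[⇒] This fails: take n = 2. Then 2 ≡ 2 (mod 9), but 2² = 4 ≡ 1 (mod 3), not 0.

[⇐] This fails: take n = 0. Then 0² = 0 ≡ 0 (mod 3), yet 0 ≡ 0 (mod 9), not 2.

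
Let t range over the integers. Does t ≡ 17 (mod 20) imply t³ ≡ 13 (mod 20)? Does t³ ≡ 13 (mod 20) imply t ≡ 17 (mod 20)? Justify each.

Equivalent; both directions hold.

[⇒] Suppose t ≡ 17 (mod 20). Write t = 20j + 17. Then (20j + 17)³ = 8000j³ + 20400j² + 17340j + 4913 = 20(400j³ + 1020j² + 867j + 245) + 13, so t³ ≡ 13 (mod 20).

[⇐] Conversely, suppose t³ ≡ 13 (mod 20). The only residue r in {0, …, 19} with r³ ≡ 13 (mod 20) is r = 17, so t ≡ 17 (mod 20).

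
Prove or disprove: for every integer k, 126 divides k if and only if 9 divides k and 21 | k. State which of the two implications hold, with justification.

(⟹) If 126 ∣ k, write k = 126q. Since 126 = 14·9, k = 9·(14q), so 9 ∣ k; and since 126 = 6·21, k = 21·(6q), so 21 ∣ k.

(⟸) This fails: take k = 63. Both 9 ∣ 63 and 21 ∣ 63, yet 63 is not a multiple of 126 (since 63 = 0·126 + 63), so 126 ∤ 63.

The forward direction holds; the converse fails.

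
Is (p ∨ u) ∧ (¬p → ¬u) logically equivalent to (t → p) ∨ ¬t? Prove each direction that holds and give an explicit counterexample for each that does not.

(⇒) Assume the antecedent. If t is true, the antecedent forces (t = T, p = T, u = F) or (t = T, p = T, u = T), and (t → p) ∨ ¬t holds there. If t is false, (t → p) ∨ ¬t reduces to true regardless of the other variables. Either way (t → p) ∨ ¬t holds.

(⇐) This fails. Under t = F, p = F, u = F, the left side is false but the right side is true.

Only the forward direction holds.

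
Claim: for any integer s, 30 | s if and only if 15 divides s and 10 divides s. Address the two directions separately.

Both directions hold; the statement is true.

(→) If 30 ∣ s, write s = 30q. Since 30 = 2·15, s = 15·(2q), so 15 ∣ s; and since 30 = 3·10, s = 10·(3q), so 10 ∣ s.

(←) Suppose 15 ∣ s and 10 ∣ s. Any common multiple of 15 and 10 is a multiple of their lcm; here lcm(15, 10) = 15·10/gcd(15, 10) = 150/5 = 30, so 30 ∣ s.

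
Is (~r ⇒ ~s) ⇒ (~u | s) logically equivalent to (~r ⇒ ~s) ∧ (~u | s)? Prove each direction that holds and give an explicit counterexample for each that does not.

(⟹) This fails. Under u = F, r = F, s = T, the left side is true but the right side is false.

(⟸) Assume the antecedent. If u is true, the antecedent forces (u = T, r = T, s = T), and (~r ⇒ ~s) ⇒ (~u | s) holds there. If u is false, (~r ⇒ ~s) ⇒ (~u | s) reduces to true regardless of the other variables. Either way (~r ⇒ ~s) ⇒ (~u | s) holds.

The forward direction fails; the converse holds.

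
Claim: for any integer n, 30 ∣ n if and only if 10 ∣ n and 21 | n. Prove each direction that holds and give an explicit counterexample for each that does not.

The forward direction fails; the converse holds.

(⇒) This fails: take n = 30. Certainly 30 ∣ 30, but 21 ∤ 30.

(⇐) Suppose 10 ∣ n and 21 ∣ n. Any common multiple of 10 and 21 is a multiple of their lcm; here gcd(10, 21) = 1, so lcm(10, 21) = 10·21 = 210, so 210 ∣ n. Since 30 ∣ 210, it follows that 30 ∣ n.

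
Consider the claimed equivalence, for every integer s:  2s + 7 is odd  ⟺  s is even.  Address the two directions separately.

Forward direction. This fails: take s = 1. Then 2s + 7 = 9, which is odd, yet s = 1 is odd, not even.

Converse. Suppose s is even. Since 2 is even, 2s is even for every s, so 2s + 7 has the same parity as 7, which is odd. Hence 2s + 7 is odd.

Only the reverse direction holds.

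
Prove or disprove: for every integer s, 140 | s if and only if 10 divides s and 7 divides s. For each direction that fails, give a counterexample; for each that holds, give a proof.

(⟹) If 140 ∣ s, write s = 140q. Since 140 = 14·10, s = 10·(14q), so 10 ∣ s; and since 140 = 20·7, s = 7·(20q), so 7 ∣ s.

(⟸) This fails: take s = 70. Both 10 ∣ 70 and 7 ∣ 70, yet 70 is not a multiple of 140 (since 70 = 0·140 + 70), so 140 ∤ 70.

Not equivalent: only (⇒) holds.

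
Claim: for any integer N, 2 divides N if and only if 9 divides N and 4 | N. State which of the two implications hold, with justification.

(⟹) This fails: take N = 2. Certainly 2 ∣ 2, but 9 ∤ 2.

(⟸) Suppose 9 ∣ N and 4 ∣ N. Any common multiple of 9 and 4 is a multiple of their lcm; here gcd(9, 4) = 1, so lcm(9, 4) = 9·4 = 36, so 36 ∣ N. Since 2 ∣ 36, it follows that 2 ∣ N.

Only the converse holds.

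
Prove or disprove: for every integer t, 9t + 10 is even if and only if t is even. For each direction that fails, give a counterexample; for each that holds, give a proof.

Both implications hold.

Forward direction. Suppose 9t + 10 is even. Since 9 is odd, 9t and t have the same parity, so 9t + 10 ≡ t + 10 (mod 2). As 10 is even, 9t + 10 is even exactly when t is even. Thus t is even.

Converse. Suppose t is even; write t = 2j. Then 9t + 10 = 9·(2j) + 10 = 2·9j + 10, which is even.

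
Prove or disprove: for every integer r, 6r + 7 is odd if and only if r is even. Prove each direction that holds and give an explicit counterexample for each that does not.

Only the reverse direction holds.

[⇐] Suppose r is even. Since 6 is even, 6r is even for every r, so 6r + 7 has the same parity as 7, which is odd. Hence 6r + 7 is odd.

[⇒] This fails: take r = 5. Then 6r + 7 = 37, which is odd, yet r = 5 is odd, not even.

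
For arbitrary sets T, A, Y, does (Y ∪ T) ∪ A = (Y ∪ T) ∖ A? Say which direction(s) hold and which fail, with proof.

(⊆) fails; (⊇) holds.

(⟸) Let x ∈ (Y ∪ T) ∖ A. Then either x ∈ T and x ∉ A, Y; or x ∈ Y and x ∉ T, A; or x ∈ T ∩ Y and x ∉ A. In each case x ∈ (Y ∪ T) ∪ A, so (Y ∪ T) ∖ A ⊆ (Y ∪ T) ∪ A.

(⟹) This inclusion fails. Take T = ∅, A = {1}, Y = ∅; then 1 ∈ (Y ∪ T) ∪ A but 1 ∉ (Y ∪ T) ∖ A.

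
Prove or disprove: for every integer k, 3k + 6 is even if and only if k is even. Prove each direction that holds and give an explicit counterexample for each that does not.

The biconditional holds.

(⟹) Suppose 3k + 6 is even. Since 3 is odd, 3k and k have the same parity, so 3k + 6 ≡ k + 6 (mod 2). As 6 is even, 3k + 6 is even exactly when k is even. Thus k is even.

(⟸) Conversely, suppose k is even; write k = 2j. Then 3k + 6 = 3·(2j) + 6 = 2·3j + 6, which is even.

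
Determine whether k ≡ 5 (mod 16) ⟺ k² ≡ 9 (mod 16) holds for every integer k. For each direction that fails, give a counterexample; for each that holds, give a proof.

(⟹) Suppose k ≡ 5 (mod 16). Write k = 16j + 5. Then (16j + 5)² = 256j² + 160j + 25 = 16(16j² + 10j + 1) + 9, so k² ≡ 9 (mod 16).

(⟸) This fails: take k = 3. Then 3² = 9 ≡ 9 (mod 16), yet 3 ≡ 3 (mod 16), not 5.

Only the forward direction holds.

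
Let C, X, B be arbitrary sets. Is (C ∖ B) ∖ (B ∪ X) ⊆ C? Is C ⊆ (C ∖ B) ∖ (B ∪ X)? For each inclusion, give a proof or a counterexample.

Only the forward inclusion holds.

Forward inclusion. Let x ∈ (C ∖ B) ∖ (B ∪ X). Then x ∈ C and x ∉ X, B, from which x ∈ C.

Reverse inclusion. This inclusion fails. Take C = {1}, X = {1}, B = ∅; then 1 ∈ C but 1 ∉ (C ∖ B) ∖ (B ∪ X).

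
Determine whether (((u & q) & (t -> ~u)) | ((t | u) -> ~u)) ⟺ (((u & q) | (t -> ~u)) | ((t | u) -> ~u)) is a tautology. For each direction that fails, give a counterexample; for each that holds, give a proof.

(⟸) This fails. Under u = T, q = F, t = F, the left side is false but the right side is true.

(⟹) Assume the antecedent. If u is true, the antecedent forces (u = T, q = T, t = F), and the consequent holds there. If u is false, the consequent reduces to true regardless of the other variables. Either way the consequent holds.

The forward direction holds; the converse fails.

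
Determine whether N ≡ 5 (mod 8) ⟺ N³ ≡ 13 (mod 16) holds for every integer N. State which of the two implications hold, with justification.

Only the reverse direction holds.

(⇒) This fails: take N = 13. Then 13 ≡ 5 (mod 8), but 13³ = 2197 ≡ 5 (mod 16), not 13.

(⇐) Conversely, the residues r modulo 16 with r³ ≡ 13 (mod 16) are exactly {5}, and each is ≡ 5 (mod 8).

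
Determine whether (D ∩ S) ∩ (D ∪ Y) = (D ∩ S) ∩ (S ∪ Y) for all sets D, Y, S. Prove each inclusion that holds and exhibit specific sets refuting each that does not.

(⊆) Let x ∈ (D ∩ S) ∩ (D ∪ Y). Then either x ∈ D ∩ S and x ∉ Y; or x ∈ D ∩ Y ∩ S. In each case x ∈ (D ∩ S) ∩ (S ∪ Y), so (D ∩ S) ∩ (D ∪ Y) ⊆ (D ∩ S) ∩ (S ∪ Y).

(⊇) Let x ∈ (D ∩ S) ∩ (S ∪ Y). Then either x ∈ D ∩ S and x ∉ Y; or x ∈ D ∩ Y ∩ S. In each case x ∈ (D ∩ S) ∩ (D ∪ Y), so (D ∩ S) ∩ (S ∪ Y) ⊆ (D ∩ S) ∩ (D ∪ Y).

Both inclusions hold.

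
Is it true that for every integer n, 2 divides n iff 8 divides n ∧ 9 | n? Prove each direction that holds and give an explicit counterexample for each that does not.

[⇒] This fails: take n = 2. Certainly 2 ∣ 2, but 8 ∤ 2.

[⇐] Suppose 8 ∣ n and 9 ∣ n. Any common multiple of 8 and 9 is a multiple of their lcm; here gcd(8, 9) = 1, so lcm(8, 9) = 8·9 = 72, so 72 ∣ n. Since 2 ∣ 72, it follows that 2 ∣ n.

The forward direction fails; the converse holds.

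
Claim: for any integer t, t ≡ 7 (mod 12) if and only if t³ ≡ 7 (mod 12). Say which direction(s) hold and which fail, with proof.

(→) Suppose t ≡ 7 (mod 12). Write t = 12j + 7. Then (12j + 7)³ = 1728j³ + 3024j² + 1764j + 343 = 12(144j³ + 252j² + 147j + 28) + 7, so t³ ≡ 7 (mod 12).

(←) Conversely, suppose t³ ≡ 7 (mod 12). The only residue r in {0, …, 11} with r³ ≡ 7 (mod 12) is r = 7, so t ≡ 7 (mod 12).

Both implications hold.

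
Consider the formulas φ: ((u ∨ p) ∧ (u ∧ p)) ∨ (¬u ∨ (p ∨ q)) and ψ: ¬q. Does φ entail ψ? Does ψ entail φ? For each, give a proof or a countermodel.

Neither direction holds.

(→) This fails. Under p = F, q = T, u = F, the left side is true but the right side is false.

(←) This fails. Under p = F, q = F, u = T, the left side is false but the right side is true.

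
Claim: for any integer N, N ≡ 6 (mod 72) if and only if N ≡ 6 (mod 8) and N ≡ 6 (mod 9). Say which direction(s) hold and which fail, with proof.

Both directions hold.

(⟹) Suppose N ≡ 6 (mod 72); write N = 72j + 6. Since 8 ∣ 72, reducing mod 8 gives N ≡ 6 (mod 8); since 9 ∣ 72, reducing mod 9 gives N ≡ 6 (mod 9).

(⟸) Conversely, if N ≡ 6 (mod 8) and N ≡ 6 (mod 9), then by the Chinese remainder theorem N ≡ 6 (mod 72). This is exactly N ≡ 6 (mod 72).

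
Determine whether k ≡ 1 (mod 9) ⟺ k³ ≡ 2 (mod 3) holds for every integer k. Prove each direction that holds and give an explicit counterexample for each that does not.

Forward direction. This fails: take k = 1. Then 1 ≡ 1 (mod 9), but 1³ = 1 ≡ 1 (mod 3), not 2.

Converse. This fails: take k = 2. Then 2³ = 8 ≡ 2 (mod 3), yet 2 ≡ 2 (mod 9), not 1.

Neither implication holds.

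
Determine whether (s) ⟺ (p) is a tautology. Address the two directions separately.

[⇒] This fails. Under p = F, s = T, the left side is true but the right side is false.

[⇐] This fails. Under p = T, s = F, the left side is false but the right side is true.

(⇒) fails and (⇐) fails.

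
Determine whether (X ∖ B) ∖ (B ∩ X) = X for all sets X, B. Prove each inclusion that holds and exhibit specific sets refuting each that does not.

Only the forward inclusion holds.

(⟸) This inclusion fails. Take X = {1}, B = {1}; then 1 ∈ X but 1 ∉ (X ∖ B) ∖ (B ∩ X).

(⟹) Let x ∈ (X ∖ B) ∖ (B ∩ X). Then x ∈ X and x ∉ B, from which x ∈ X.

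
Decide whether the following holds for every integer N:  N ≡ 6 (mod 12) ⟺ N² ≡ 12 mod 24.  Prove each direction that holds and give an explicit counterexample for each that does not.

Both implications hold.

(⟹) Suppose N ≡ 6 (mod 12). Working modulo 24, N ∈ {6, 18}; for each such r, r² ≡ 12 (mod 24).

(⟸) Conversely, the residues r modulo 24 with r² ≡ 12 (mod 24) are exactly {6, 18}, and each is ≡ 6 (mod 12).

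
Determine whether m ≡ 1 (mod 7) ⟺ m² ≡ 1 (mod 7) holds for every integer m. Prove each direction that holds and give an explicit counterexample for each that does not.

Only the forward implication holds.

(⇒) Suppose m ≡ 1 (mod 7). Write m = 7j + 1. Then (7j + 1)² = 49j² + 14j + 1 = 7(7j² + 2j) + 1, so m² ≡ 1 (mod 7).

(⇐) This fails: take m = 6. Then 6² = 36 ≡ 1 (mod 7), yet 6 ≡ 6 (mod 7), not 1.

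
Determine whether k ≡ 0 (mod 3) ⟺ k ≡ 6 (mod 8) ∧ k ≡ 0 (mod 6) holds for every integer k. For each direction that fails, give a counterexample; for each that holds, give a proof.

(⇒) fails; (⇐) holds.

[⇒] This fails: k = 0 gives 0 ≡ 0 (mod 3) but 0 ≡ 0 (mod 8), so the conjunction on the right does not hold.

[⇐] Conversely, if k ≡ 6 (mod 8) and k ≡ 0 (mod 6), then by the Chinese remainder theorem k ≡ 6 (mod 24). Since 6 ≡ 0 (mod 3) and 3 ∣ 24, we get k ≡ 0 (mod 3).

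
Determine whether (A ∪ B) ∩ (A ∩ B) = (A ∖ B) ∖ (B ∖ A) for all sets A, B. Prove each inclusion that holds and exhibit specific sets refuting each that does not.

Both inclusions fail.

Forward inclusion. This inclusion fails. Take A = {1}, B = {1}; then 1 ∈ (A ∪ B) ∩ (A ∩ B) but 1 ∉ (A ∖ B) ∖ (B ∖ A).

Reverse inclusion. This inclusion fails. Take A = {1}, B = ∅; then 1 ∈ (A ∖ B) ∖ (B ∖ A) but 1 ∉ (A ∪ B) ∩ (A ∩ B).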